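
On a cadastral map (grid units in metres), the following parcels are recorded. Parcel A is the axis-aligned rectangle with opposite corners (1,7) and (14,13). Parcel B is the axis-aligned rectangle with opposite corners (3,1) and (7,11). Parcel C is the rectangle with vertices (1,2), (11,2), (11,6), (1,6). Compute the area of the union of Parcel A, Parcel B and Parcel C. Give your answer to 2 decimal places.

By inclusion–exclusion:
Individual areas: |Parcel A| = 78, |Parcel B| = 40, |Parcel C| = 40.
|Parcel A∩Parcel B|: x∈[3,7], y∈[7,11] → 4·4 = 16.
|Parcel A∩Parcel C| = 0 (no overlap).
|Parcel B∩Parcel C|: x∈[3,7], y∈[2,6] → 4·4 = 16.
|Parcel A∩Parcel B∩Parcel C| = 0.
|Parcel A ∪ Parcel B ∪ Parcel C| = 158 − 32 + 0 = 126.00.

126.00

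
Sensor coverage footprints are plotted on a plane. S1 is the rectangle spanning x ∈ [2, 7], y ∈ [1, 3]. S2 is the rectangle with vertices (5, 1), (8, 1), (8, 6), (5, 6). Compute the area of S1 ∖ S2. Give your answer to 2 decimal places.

6.00

|S1∩S2|: x∈[5,7], y∈[1,3] → 2·2 = 4.
|S1| = 10.
|S1 ∖ S2| = |S1| − |S1∩S2| = 10 − 4 = 6.00.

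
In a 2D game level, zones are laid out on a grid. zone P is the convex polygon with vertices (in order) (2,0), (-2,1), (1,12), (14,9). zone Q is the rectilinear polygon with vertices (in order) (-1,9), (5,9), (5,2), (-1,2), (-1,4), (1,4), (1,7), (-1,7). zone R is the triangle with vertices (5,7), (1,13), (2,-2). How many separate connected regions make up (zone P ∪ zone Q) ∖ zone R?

2

(zone P ∪ zone Q) ∖ zone R splits into 2 disjoint pieces (area 24.9199, area 51.3245).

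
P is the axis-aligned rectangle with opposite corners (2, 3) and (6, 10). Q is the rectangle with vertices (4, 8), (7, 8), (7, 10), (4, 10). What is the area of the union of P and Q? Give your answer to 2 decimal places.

30.00

By inclusion–exclusion:
Individual areas: |P| = 28, |Q| = 6.
|P∩Q|: x∈[4,6], y∈[8,10] → 2·2 = 4.
|P ∪ Q| = 34 − 4 = 30.00.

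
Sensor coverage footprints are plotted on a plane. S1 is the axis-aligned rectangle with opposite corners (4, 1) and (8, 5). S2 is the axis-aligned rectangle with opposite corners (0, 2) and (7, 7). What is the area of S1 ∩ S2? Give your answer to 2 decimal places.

|S1∩S2|: x∈[4,7], y∈[2,5] → 3·3 = 9.

9.00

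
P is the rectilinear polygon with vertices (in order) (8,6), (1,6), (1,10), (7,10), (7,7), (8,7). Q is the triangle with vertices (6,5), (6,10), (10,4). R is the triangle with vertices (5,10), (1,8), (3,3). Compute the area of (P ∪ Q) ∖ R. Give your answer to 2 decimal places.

|P ∪ Q| = 30.75.
|(P ∪ Q) ∩ R| = 8.9143.
|(P ∪ Q) ∖ R| = 30.75 − 8.9143 = 21.84.

21.84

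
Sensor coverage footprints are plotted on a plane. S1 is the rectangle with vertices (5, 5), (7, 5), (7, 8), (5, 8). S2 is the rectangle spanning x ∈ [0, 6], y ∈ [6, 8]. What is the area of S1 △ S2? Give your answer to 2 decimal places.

|S1∩S2|: x∈[5,6], y∈[6,8] → 1·2 = 2.
|S1 △ S2| = |S1| + |S2| − 2·|S1∩S2| = 6 + 12 − 4 = 14.00.

14.00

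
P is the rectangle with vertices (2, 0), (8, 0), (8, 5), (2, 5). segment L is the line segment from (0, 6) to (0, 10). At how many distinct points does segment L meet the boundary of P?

The segment lies entirely outside P and never meets its boundary.

0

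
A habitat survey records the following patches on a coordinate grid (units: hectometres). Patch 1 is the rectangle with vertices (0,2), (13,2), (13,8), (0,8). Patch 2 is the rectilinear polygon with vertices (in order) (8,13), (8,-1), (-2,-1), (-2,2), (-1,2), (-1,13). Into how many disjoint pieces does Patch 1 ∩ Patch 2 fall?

Patch 1 ∩ Patch 2 is a single connected region.

1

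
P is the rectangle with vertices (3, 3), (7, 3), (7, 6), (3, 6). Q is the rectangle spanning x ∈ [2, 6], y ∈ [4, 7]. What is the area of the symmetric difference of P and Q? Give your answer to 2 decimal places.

|P∩Q|: x∈[3,6], y∈[4,6] → 3·2 = 6.
|P △ Q| = |P| + |Q| − 2·|P∩Q| = 12 + 12 − 12 = 12.00.

12.00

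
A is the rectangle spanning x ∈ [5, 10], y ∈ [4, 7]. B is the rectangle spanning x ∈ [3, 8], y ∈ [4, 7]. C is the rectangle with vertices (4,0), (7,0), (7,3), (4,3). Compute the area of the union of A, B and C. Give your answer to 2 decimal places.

By inclusion–exclusion:
Individual areas: |A| = 15, |B| = 15, |C| = 9.
|A∩B|: x∈[5,8], y∈[4,7] → 3·3 = 9.
|A∩C| = 0 (no overlap).
|B∩C| = 0 (no overlap).
|A∩B∩C| = 0.
|A ∪ B ∪ C| = 39 − 9 + 0 = 30.00.

30.00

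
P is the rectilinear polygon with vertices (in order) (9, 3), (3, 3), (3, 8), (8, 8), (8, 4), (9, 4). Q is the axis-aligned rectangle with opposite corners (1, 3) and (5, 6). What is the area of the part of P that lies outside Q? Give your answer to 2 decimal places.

20.00

|P| = 26, |P∩Q| = 6.
|P ∖ Q| = |P| − |P∩Q| = 26 − 6 = 20.00.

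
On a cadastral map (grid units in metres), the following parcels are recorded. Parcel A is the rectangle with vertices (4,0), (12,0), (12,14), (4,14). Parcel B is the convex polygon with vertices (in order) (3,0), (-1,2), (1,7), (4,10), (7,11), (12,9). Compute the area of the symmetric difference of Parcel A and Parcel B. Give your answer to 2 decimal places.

|Parcel A| = 112, |Parcel B| = 71.5, |Parcel A∩Parcel B| = 41.5.
|Parcel A △ Parcel B| = |Parcel A| + |Parcel B| − 2·|Parcel A∩Parcel B| = 112 + 71.5 − 83 = 100.50.

100.50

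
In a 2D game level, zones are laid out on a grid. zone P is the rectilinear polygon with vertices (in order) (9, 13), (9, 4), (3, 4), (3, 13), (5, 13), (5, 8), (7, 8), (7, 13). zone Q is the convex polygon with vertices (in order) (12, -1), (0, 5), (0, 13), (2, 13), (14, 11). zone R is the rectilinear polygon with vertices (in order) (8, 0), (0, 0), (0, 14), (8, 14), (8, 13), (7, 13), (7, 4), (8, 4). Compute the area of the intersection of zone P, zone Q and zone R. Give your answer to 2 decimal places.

25.33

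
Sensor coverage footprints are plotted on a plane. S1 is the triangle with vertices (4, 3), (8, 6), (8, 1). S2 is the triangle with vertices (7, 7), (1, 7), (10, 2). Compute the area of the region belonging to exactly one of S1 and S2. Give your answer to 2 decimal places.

18.79

|S1| = 10, |S2| = 15, |S1∩S2| = 3.1043.
|S1 △ S2| = |S1| + |S2| − 2·|S1∩S2| = 10 + 15 − 6.2085 = 18.79.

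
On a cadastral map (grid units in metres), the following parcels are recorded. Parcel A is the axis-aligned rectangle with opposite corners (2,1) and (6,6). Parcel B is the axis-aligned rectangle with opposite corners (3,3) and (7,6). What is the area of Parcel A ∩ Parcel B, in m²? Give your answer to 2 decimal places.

9.00

|Parcel A∩Parcel B|: x∈[3,6], y∈[3,6] → 3·3 = 9.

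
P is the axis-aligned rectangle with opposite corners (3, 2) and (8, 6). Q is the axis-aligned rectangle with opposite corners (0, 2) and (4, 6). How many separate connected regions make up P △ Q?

P △ Q splits into 2 disjoint pieces (area 16, area 12).

2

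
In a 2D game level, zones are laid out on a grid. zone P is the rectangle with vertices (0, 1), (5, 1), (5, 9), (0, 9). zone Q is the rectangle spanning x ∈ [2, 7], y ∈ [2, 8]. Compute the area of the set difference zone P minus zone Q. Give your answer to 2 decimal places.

22.00

|zone P∩zone Q|: x∈[2,5], y∈[2,8] → 3·6 = 18.
|zone P| = 40.
|zone P ∖ zone Q| = |zone P| − |zone P∩zone Q| = 40 − 18 = 22.00.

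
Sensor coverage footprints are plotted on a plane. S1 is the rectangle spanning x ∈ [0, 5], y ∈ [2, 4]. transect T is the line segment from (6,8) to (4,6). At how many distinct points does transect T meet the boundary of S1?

0

The segment lies entirely outside S1 and never meets its boundary.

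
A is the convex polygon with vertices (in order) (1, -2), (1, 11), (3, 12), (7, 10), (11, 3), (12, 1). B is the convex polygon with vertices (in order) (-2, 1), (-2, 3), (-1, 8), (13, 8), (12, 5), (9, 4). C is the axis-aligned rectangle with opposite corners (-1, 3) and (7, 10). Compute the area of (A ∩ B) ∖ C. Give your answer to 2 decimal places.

|A ∩ B| = 41.5844.
|(A ∩ B) ∩ C| = 29.6212.
|(A ∩ B) ∖ C| = 41.5844 − 29.6212 = 11.96.

11.96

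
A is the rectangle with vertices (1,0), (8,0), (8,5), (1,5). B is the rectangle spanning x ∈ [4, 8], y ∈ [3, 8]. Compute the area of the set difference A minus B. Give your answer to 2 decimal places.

|A∩B|: x∈[4,8], y∈[3,5] → 4·2 = 8.
|A| = 35.
|A ∖ B| = |A| − |A∩B| = 35 − 8 = 27.00.

27.00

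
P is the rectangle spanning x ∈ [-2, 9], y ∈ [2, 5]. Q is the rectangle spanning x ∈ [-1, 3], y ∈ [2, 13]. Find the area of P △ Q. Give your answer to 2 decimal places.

53.00

|P∩Q|: x∈[-1,3], y∈[2,5] → 4·3 = 12.
|P △ Q| = |P| + |Q| − 2·|P∩Q| = 33 + 44 − 24 = 53.00.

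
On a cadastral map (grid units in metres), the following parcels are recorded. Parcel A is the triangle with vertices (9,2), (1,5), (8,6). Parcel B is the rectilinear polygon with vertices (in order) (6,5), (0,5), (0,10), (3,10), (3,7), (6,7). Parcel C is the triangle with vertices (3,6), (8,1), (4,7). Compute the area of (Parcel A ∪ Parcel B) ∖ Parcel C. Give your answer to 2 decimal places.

29.39

|Parcel A ∪ Parcel B| = 33.7143.
|(Parcel A ∪ Parcel B) ∩ Parcel C| = 4.3278.
|(Parcel A ∪ Parcel B) ∖ Parcel C| = 33.7143 − 4.3278 = 29.39.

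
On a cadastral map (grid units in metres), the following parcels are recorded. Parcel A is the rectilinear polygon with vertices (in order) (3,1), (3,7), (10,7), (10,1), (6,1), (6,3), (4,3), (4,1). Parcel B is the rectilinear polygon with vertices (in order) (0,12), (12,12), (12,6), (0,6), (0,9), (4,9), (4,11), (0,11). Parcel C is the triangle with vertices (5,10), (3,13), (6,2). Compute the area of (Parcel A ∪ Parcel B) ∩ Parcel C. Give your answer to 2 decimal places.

5.85

|Parcel A ∪ Parcel B| = 95.
|(Parcel A ∪ Parcel B) ∩ Parcel C| = 5.85.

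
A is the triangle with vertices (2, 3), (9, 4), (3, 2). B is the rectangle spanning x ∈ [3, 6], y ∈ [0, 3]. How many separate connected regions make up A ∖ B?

A ∖ B is a single connected region.

1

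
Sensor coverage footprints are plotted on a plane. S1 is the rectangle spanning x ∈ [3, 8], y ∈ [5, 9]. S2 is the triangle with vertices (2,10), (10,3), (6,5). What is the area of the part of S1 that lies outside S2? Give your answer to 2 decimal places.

|S1| = 20, |S1∩S2| = 4.0893.
|S1 ∖ S2| = |S1| − |S1∩S2| = 20 − 4.0893 = 15.91.

15.91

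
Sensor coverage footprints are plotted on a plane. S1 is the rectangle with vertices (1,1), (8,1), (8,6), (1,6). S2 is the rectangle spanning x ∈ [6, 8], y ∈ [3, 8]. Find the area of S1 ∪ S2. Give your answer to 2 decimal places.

By inclusion–exclusion:
Individual areas: |S1| = 35, |S2| = 10.
|S1∩S2|: x∈[6,8], y∈[3,6] → 2·3 = 6.
|S1 ∪ S2| = 45 − 6 = 39.00.

39.00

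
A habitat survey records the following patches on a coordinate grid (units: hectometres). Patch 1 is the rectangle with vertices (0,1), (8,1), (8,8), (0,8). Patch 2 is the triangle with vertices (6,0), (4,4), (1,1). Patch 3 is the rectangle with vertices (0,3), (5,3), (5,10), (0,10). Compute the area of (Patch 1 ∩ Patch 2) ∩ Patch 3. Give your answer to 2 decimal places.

The region (Patch 1 ∩ Patch 2) ∩ Patch 3 is the polygon with vertices (4,4), (4.5,3), (3,3).
By the shoelace formula its area is 0.75.

0.75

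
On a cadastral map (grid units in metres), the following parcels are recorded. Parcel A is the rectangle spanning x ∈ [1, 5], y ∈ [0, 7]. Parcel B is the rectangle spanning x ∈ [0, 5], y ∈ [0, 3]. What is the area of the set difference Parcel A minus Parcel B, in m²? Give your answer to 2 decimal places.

|Parcel A∩Parcel B|: x∈[1,5], y∈[0,3] → 4·3 = 12.
|Parcel A| = 28.
|Parcel A ∖ Parcel B| = |Parcel A| − |Parcel A∩Parcel B| = 28 − 12 = 16.00.

16.00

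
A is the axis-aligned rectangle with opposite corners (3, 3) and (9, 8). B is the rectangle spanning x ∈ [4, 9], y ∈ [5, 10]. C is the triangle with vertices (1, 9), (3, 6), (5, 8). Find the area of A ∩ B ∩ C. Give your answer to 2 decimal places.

The intersection is the polygon with vertices (4,8), (5,8), (4,7).
By the shoelace formula its area is 0.50.

0.50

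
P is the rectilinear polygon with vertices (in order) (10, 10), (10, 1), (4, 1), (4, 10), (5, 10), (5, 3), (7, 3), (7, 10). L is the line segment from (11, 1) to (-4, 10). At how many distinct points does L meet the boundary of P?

4

The segment meets the boundary at (4,5.2), (5,4.6), (7,3.4), (10,1.6).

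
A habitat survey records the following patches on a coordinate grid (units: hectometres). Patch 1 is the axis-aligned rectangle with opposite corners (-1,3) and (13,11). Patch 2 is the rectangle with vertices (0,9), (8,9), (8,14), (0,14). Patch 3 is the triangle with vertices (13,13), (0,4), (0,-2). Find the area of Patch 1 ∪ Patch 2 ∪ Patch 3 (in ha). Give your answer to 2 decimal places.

147.99

By inclusion–exclusion:
Individual areas: |Patch 1| = 112, |Patch 2| = 40, |Patch 3| = 39.
|Patch 1∩Patch 2|: x∈[0,8], y∈[9,11] → 8·2 = 16.
|Patch 1∩Patch 3| = 27.0111.
|Patch 2∩Patch 3| = 0.2094.
|Patch 1∩Patch 2∩Patch 3| = 0.2094.
|Patch 1 ∪ Patch 2 ∪ Patch 3| = 191 − 43.2205 + 0.2094 = 147.99.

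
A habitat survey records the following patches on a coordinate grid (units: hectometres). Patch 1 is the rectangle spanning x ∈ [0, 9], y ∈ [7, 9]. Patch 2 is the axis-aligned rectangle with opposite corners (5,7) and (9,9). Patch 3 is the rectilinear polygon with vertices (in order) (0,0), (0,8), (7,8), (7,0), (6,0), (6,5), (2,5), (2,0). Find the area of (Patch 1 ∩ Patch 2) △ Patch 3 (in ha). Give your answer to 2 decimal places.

40.00

|Patch 1 ∩ Patch 2| = 8.
|(Patch 1 ∩ Patch 2) ∩ Patch 3| = 2.
|(Patch 1 ∩ Patch 2) △ Patch 3| = 8 + 36 − 4 = 40.00.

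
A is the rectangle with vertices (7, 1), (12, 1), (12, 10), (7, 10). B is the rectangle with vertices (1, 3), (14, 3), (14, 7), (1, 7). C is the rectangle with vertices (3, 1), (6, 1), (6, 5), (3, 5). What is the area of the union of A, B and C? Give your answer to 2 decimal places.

By inclusion–exclusion:
Individual areas: |A| = 45, |B| = 52, |C| = 12.
|A∩B|: x∈[7,12], y∈[3,7] → 5·4 = 20.
|A∩C| = 0 (no overlap).
|B∩C|: x∈[3,6], y∈[3,5] → 3·2 = 6.
|A∩B∩C| = 0.
|A ∪ B ∪ C| = 109 − 26 + 0 = 83.00.

83.00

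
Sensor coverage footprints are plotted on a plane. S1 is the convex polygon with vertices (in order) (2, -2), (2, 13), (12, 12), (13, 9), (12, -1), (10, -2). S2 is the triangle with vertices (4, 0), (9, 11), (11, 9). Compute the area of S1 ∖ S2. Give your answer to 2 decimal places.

134.50

|S1| = 150.5, |S1∩S2| = 16.
|S1 ∖ S2| = |S1| − |S1∩S2| = 150.5 − 16 = 134.50.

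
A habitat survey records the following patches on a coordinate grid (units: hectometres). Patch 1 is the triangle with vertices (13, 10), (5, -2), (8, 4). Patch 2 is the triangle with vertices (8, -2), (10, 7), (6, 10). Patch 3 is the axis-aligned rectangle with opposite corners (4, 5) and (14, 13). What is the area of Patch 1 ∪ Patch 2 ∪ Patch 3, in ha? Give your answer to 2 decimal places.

By inclusion–exclusion:
Individual areas: |Patch 1| = 6, |Patch 2| = 21, |Patch 3| = 80.
|Patch 1∩Patch 2| = 2.9795.
|Patch 1∩Patch 3| = 2.0833.
|Patch 2∩Patch 3| = 11.4722.
|Patch 1∩Patch 2∩Patch 3| = 0.4268.
|Patch 1 ∪ Patch 2 ∪ Patch 3| = 107 − 16.5351 + 0.4268 = 90.89.

90.89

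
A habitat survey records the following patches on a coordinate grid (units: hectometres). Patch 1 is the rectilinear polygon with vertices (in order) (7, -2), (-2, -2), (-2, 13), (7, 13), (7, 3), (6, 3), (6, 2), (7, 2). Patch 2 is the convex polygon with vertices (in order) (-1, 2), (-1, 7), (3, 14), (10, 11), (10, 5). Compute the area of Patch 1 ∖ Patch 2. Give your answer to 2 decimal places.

65.61

|Patch 1| = 134, |Patch 1∩Patch 2| = 68.3918.
|Patch 1 ∖ Patch 2| = |Patch 1| − |Patch 1∩Patch 2| = 134 − 68.3918 = 65.61.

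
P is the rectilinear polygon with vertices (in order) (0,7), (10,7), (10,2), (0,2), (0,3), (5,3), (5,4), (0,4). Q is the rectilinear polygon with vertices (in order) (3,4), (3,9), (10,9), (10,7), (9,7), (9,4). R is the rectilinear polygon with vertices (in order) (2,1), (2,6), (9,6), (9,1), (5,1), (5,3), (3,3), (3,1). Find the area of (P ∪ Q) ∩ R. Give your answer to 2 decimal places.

23.00

|P ∪ Q| = 59.
|(P ∪ Q) ∩ R| = 23.00.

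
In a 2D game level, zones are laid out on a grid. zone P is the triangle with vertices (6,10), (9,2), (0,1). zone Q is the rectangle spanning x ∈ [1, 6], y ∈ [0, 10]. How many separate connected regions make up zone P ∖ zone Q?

zone P ∖ zone Q splits into 2 disjoint pieces (area 12.5, area 0.6944).

2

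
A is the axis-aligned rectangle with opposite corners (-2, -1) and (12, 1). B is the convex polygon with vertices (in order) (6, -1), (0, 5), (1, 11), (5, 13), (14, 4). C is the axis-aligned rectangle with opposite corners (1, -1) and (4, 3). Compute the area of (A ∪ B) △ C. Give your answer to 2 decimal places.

127.30

|A ∪ B| = 131.3.
|(A ∪ B) ∩ C| = 8.
|(A ∪ B) △ C| = 131.3 + 12 − 16 = 127.30.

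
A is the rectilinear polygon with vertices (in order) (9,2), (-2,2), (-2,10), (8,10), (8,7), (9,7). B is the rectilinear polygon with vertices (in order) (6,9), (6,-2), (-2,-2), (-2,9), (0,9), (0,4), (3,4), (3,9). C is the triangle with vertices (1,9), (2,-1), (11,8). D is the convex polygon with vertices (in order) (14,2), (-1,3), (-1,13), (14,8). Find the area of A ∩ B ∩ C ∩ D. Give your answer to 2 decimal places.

19.70

The intersection is the polygon with vertices (3,8.8), (6,8.5), (6,3), (5.562,2.562), (1.617,2.825), (1.5,4), (3,4).
By the shoelace formula its area is 19.70.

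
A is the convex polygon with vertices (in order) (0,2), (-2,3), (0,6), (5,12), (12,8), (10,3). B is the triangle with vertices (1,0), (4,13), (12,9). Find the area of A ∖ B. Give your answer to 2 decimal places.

|A| = 83, |A∩B| = 48.4381.
|A ∖ B| = |A| − |A∩B| = 83 − 48.4381 = 34.56.

34.56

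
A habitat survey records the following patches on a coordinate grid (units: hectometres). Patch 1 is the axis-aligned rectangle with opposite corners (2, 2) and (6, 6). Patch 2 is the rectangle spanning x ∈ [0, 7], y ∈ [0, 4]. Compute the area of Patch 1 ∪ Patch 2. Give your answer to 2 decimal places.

By inclusion–exclusion:
Individual areas: |Patch 1| = 16, |Patch 2| = 28.
|Patch 1∩Patch 2|: x∈[2,6], y∈[2,4] → 4·2 = 8.
|Patch 1 ∪ Patch 2| = 44 − 8 = 36.00.

36.00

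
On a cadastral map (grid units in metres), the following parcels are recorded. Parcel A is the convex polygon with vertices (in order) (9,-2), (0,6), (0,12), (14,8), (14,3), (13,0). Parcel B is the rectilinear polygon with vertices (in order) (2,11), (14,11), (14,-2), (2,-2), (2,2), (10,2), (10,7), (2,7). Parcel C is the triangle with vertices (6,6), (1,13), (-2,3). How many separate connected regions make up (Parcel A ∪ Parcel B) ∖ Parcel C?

(Parcel A ∪ Parcel B) ∖ Parcel C splits into 2 disjoint pieces (area 0.7522, area 139.3874).

2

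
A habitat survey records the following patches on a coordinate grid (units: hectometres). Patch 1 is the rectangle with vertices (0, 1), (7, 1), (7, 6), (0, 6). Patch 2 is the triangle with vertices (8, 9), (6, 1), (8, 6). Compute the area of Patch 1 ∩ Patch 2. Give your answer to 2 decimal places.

0.75

The intersection is the polygon with vertices (7,3.5), (6,1), (7,5).
By the shoelace formula its area is 0.75.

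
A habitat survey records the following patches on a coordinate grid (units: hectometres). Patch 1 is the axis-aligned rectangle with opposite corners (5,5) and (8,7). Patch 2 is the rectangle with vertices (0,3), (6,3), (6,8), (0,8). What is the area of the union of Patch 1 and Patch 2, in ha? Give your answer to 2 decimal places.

34.00

By inclusion–exclusion:
Individual areas: |Patch 1| = 6, |Patch 2| = 30.
|Patch 1∩Patch 2|: x∈[5,6], y∈[5,7] → 1·2 = 2.
|Patch 1 ∪ Patch 2| = 36 − 2 = 34.00.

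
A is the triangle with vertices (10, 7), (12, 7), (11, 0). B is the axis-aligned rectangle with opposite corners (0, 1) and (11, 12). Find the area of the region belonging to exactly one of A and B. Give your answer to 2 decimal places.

|A| = 7, |B| = 121, |A∩B| = 3.4286.
|A △ B| = |A| + |B| − 2·|A∩B| = 7 + 121 − 6.8571 = 121.14.

121.14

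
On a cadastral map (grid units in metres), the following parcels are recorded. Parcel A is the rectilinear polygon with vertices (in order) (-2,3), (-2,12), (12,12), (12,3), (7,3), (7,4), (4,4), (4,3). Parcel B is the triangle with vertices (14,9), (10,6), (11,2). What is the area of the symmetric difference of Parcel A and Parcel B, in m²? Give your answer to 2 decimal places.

|Parcel A| = 123, |Parcel B| = 9.5, |Parcel A∩Parcel B| = 5.994.
|Parcel A △ Parcel B| = |Parcel A| + |Parcel B| − 2·|Parcel A∩Parcel B| = 123 + 9.5 − 11.9881 = 120.51.

120.51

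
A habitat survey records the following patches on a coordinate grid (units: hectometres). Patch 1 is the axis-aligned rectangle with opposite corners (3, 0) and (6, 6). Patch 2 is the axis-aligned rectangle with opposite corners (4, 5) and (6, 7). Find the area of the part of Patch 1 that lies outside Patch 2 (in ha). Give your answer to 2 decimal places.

|Patch 1∩Patch 2|: x∈[4,6], y∈[5,6] → 2·1 = 2.
|Patch 1| = 18.
|Patch 1 ∖ Patch 2| = |Patch 1| − |Patch 1∩Patch 2| = 18 − 2 = 16.00.

16.00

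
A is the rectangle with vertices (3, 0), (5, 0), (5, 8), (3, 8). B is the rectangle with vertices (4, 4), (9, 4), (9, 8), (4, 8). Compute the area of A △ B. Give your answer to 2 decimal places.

28.00

|A∩B|: x∈[4,5], y∈[4,8] → 1·4 = 4.
|A △ B| = |A| + |B| − 2·|A∩B| = 16 + 20 − 8 = 28.00.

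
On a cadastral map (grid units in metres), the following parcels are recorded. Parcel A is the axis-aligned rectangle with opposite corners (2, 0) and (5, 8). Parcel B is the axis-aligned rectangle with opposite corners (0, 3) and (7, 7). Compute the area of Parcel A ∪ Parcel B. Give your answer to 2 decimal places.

40.00

By inclusion–exclusion:
Individual areas: |Parcel A| = 24, |Parcel B| = 28.
|Parcel A∩Parcel B|: x∈[2,5], y∈[3,7] → 3·4 = 12.
|Parcel A ∪ Parcel B| = 52 − 12 = 40.00.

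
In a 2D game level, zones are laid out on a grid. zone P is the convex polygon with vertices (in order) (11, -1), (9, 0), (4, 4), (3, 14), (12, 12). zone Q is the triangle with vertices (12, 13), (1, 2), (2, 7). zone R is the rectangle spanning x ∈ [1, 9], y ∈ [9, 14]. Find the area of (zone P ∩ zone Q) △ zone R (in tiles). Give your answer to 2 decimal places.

46.32

|zone P ∩ zone Q| = 13.3876.
|(zone P ∩ zone Q) ∩ zone R| = 3.5333.
|(zone P ∩ zone Q) △ zone R| = 13.3876 + 40 − 7.0667 = 46.32.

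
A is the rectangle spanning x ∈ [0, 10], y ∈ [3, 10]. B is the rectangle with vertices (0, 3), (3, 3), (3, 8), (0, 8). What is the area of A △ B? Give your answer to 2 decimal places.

|A∩B|: x∈[0,3], y∈[3,8] → 3·5 = 15.
|A △ B| = |A| + |B| − 2·|A∩B| = 70 + 15 − 30 = 55.00.

55.00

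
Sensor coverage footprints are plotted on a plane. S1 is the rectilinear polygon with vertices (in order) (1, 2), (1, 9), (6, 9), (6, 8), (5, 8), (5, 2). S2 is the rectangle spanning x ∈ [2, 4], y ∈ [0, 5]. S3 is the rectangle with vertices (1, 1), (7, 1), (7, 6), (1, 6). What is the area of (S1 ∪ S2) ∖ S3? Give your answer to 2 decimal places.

15.00

|S1 ∪ S2| = 33.
|(S1 ∪ S2) ∩ S3| = 18.
|(S1 ∪ S2) ∖ S3| = 33 − 18 = 15.00.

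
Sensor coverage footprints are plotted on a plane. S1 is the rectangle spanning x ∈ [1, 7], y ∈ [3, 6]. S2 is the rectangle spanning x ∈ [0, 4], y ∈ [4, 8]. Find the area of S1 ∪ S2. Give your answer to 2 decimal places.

By inclusion–exclusion:
Individual areas: |S1| = 18, |S2| = 16.
|S1∩S2|: x∈[1,4], y∈[4,6] → 3·2 = 6.
|S1 ∪ S2| = 34 − 6 = 28.00.

28.00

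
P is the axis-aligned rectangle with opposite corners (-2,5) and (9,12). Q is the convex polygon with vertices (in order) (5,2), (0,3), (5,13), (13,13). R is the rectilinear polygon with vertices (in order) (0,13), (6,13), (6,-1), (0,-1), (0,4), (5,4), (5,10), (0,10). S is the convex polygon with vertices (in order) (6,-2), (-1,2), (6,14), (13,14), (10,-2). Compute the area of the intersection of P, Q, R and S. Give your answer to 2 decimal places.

The intersection is the polygon with vertices (5,10), (3.667,10), (4.833,12), (6,12), (6,5), (5,5).
By the shoelace formula its area is 8.50.

8.50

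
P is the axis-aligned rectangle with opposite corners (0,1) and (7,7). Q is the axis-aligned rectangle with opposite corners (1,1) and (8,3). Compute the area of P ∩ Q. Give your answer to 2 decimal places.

12.00

|P∩Q|: x∈[1,7], y∈[1,3] → 6·2 = 12.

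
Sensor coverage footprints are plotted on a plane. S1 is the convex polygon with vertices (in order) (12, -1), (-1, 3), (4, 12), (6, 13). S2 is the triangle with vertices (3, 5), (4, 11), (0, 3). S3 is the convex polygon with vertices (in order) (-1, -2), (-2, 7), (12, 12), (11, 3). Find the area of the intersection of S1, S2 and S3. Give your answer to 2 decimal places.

7.26

The intersection is the polygon with vertices (2.87,8.739), (3.671,9.025), (3,5), (0,3).
By the shoelace formula its area is 7.26.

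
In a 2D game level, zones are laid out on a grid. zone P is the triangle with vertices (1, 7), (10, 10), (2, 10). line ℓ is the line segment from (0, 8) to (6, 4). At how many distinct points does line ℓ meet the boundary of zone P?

2

The segment meets the boundary at (1.333,7.111), (1.091,7.273).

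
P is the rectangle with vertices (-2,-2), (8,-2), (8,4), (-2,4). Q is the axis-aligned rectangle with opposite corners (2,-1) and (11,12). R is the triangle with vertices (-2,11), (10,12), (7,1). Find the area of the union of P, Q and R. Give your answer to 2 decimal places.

156.56

By inclusion–exclusion:
Individual areas: |P| = 60, |Q| = 117, |R| = 64.5.
|P∩Q|: x∈[2,8], y∈[-1,4] → 6·5 = 30.
|P∩R| = 5.2773.
|Q∩R| = 54.9444.
|P∩Q∩R| = 5.2773.
|P ∪ Q ∪ R| = 241.5 − 90.2217 + 5.2773 = 156.56.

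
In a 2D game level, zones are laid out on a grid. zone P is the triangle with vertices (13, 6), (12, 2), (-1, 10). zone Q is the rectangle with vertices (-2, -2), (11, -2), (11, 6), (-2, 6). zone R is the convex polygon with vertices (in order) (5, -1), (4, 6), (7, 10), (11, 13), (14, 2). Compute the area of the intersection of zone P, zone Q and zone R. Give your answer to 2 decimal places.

The intersection is the polygon with vertices (11,6), (11,2.615), (5.5,6).
By the shoelace formula its area is 9.31.

9.31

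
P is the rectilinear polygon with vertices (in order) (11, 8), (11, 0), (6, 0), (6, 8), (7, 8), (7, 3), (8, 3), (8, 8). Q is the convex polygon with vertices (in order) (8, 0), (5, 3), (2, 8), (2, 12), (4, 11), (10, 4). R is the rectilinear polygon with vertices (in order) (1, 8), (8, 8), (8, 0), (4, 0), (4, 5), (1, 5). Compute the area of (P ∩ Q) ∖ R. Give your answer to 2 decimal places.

|P ∩ Q| = 15.2262.
|(P ∩ Q) ∩ R| = 8.8929.
|(P ∩ Q) ∖ R| = 15.2262 − 8.8929 = 6.33.

6.33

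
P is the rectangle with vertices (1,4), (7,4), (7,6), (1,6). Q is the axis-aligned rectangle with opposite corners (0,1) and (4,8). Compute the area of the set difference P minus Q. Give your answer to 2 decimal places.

|P∩Q|: x∈[1,4], y∈[4,6] → 3·2 = 6.
|P| = 12.
|P ∖ Q| = |P| − |P∩Q| = 12 − 6 = 6.00.

6.00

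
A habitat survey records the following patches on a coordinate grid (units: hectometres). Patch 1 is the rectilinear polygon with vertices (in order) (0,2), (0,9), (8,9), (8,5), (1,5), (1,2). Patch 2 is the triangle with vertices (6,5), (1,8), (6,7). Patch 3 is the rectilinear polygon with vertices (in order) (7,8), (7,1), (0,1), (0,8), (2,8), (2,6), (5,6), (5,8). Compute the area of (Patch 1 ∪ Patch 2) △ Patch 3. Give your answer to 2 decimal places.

42.00

|Patch 1 ∪ Patch 2| = 35.
|(Patch 1 ∪ Patch 2) ∩ Patch 3| = 18.
|(Patch 1 ∪ Patch 2) △ Patch 3| = 35 + 43 − 36 = 42.00.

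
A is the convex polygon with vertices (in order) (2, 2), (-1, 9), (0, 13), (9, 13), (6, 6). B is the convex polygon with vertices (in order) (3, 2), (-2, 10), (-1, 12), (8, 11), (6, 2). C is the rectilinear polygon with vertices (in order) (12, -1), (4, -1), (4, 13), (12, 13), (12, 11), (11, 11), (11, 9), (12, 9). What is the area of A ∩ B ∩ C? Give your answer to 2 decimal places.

18.20

The intersection is the polygon with vertices (8,11), (7.846,10.308), (6,6), (4,4), (4,11.444).
By the shoelace formula its area is 18.20.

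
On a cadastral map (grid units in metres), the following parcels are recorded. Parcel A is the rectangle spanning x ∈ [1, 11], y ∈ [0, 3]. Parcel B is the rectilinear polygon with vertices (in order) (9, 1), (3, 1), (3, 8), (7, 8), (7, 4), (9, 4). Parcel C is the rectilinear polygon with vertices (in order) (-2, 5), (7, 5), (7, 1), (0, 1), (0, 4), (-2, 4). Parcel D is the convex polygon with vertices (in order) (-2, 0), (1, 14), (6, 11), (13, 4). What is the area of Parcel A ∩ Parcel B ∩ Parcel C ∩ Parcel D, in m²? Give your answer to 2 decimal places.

The intersection is the polygon with vertices (3,3), (7,3), (7,2.4), (3,1.333).
By the shoelace formula its area is 4.53.

4.53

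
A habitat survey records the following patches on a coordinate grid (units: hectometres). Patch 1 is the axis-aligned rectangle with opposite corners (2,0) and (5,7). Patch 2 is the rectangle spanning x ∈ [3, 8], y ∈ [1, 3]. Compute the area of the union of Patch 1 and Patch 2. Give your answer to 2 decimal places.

By inclusion–exclusion:
Individual areas: |Patch 1| = 21, |Patch 2| = 10.
|Patch 1∩Patch 2|: x∈[3,5], y∈[1,3] → 2·2 = 4.
|Patch 1 ∪ Patch 2| = 31 − 4 = 27.00.

27.00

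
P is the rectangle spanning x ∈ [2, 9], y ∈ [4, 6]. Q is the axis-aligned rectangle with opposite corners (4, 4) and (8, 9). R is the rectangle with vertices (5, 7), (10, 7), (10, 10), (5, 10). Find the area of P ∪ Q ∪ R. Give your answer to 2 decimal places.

By inclusion–exclusion:
Individual areas: |P| = 14, |Q| = 20, |R| = 15.
|P∩Q|: x∈[4,8], y∈[4,6] → 4·2 = 8.
|P∩R| = 0 (no overlap).
|Q∩R|: x∈[5,8], y∈[7,9] → 3·2 = 6.
|P∩Q∩R| = 0.
|P ∪ Q ∪ R| = 49 − 14 + 0 = 35.00.

35.00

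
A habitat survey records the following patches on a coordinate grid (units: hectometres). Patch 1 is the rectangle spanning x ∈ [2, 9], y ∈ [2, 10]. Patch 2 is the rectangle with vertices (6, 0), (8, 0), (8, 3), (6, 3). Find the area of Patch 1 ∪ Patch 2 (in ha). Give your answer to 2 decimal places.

60.00

By inclusion–exclusion:
Individual areas: |Patch 1| = 56, |Patch 2| = 6.
|Patch 1∩Patch 2|: x∈[6,8], y∈[2,3] → 2·1 = 2.
|Patch 1 ∪ Patch 2| = 62 − 2 = 60.00.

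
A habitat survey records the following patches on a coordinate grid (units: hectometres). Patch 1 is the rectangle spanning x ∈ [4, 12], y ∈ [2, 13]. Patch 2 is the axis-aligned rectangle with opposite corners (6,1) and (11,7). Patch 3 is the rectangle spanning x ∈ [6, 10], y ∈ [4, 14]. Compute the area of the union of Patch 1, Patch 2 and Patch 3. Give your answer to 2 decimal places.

97.00

By inclusion–exclusion:
Individual areas: |Patch 1| = 88, |Patch 2| = 30, |Patch 3| = 40.
|Patch 1∩Patch 2|: x∈[6,11], y∈[2,7] → 5·5 = 25.
|Patch 1∩Patch 3|: x∈[6,10], y∈[4,13] → 4·9 = 36.
|Patch 2∩Patch 3|: x∈[6,10], y∈[4,7] → 4·3 = 12.
|Patch 1∩Patch 2∩Patch 3| = 12.
|Patch 1 ∪ Patch 2 ∪ Patch 3| = 158 − 73 + 12 = 97.00.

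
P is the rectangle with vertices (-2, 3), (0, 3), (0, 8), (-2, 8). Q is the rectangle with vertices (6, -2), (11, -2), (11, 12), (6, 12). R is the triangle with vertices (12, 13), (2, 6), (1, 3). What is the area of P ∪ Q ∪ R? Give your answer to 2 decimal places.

By inclusion–exclusion:
Individual areas: |P| = 10, |Q| = 70, |R| = 11.5.
|P∩Q| = 0 (no overlap).
|P∩R| = 0.
|Q∩R| = 3.5994.
|P∩Q∩R| = 0.
|P ∪ Q ∪ R| = 91.5 − 3.5994 + 0 = 87.90.

87.90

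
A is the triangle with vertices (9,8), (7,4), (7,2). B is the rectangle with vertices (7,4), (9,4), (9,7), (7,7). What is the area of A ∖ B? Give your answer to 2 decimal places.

|A| = 2, |A∩B| = 1.25.
|A ∖ B| = |A| − |A∩B| = 2 − 1.25 = 0.75.

0.75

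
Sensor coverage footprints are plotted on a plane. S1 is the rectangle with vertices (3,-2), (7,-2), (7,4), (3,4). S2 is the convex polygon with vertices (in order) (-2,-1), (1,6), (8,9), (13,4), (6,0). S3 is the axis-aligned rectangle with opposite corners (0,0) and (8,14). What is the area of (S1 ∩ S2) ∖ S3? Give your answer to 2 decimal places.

0.56

|S1 ∩ S2| = 16.2768.
|(S1 ∩ S2) ∩ S3| = 15.7143.
|(S1 ∩ S2) ∖ S3| = 16.2768 − 15.7143 = 0.56.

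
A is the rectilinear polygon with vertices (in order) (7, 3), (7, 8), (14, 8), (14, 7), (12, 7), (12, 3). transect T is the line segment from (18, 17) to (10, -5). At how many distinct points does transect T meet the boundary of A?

The segment lies entirely outside A and never meets its boundary.

0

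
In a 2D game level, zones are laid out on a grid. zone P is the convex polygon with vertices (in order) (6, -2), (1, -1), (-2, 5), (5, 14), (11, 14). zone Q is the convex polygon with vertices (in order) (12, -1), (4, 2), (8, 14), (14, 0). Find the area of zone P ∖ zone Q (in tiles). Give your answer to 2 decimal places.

|zone P| = 122, |zone P∩zone Q| = 33.2004.
|zone P ∖ zone Q| = |zone P| − |zone P∩zone Q| = 122 − 33.2004 = 88.80.

88.80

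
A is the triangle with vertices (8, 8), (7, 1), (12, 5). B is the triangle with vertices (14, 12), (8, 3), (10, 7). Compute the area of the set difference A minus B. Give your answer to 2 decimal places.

|A| = 15.5, |A∩B| = 1.0101.
|A ∖ B| = |A| − |A∩B| = 15.5 − 1.0101 = 14.49.

14.49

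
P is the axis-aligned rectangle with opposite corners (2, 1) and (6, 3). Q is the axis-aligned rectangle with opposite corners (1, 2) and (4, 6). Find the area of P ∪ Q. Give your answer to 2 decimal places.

By inclusion–exclusion:
Individual areas: |P| = 8, |Q| = 12.
|P∩Q|: x∈[2,4], y∈[2,3] → 2·1 = 2.
|P ∪ Q| = 20 − 2 = 18.00.

18.00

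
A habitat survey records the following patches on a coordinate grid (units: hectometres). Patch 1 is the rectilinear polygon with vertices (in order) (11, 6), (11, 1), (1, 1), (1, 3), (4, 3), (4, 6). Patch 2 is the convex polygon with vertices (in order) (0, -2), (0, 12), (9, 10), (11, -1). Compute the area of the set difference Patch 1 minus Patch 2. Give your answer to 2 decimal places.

4.09

|Patch 1| = 41, |Patch 1∩Patch 2| = 36.9091.
|Patch 1 ∖ Patch 2| = |Patch 1| − |Patch 1∩Patch 2| = 41 − 36.9091 = 4.09.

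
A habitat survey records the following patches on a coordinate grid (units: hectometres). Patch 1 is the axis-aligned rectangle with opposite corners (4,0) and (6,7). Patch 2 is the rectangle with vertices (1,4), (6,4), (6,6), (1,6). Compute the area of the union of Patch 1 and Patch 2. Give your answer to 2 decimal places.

By inclusion–exclusion:
Individual areas: |Patch 1| = 14, |Patch 2| = 10.
|Patch 1∩Patch 2|: x∈[4,6], y∈[4,6] → 2·2 = 4.
|Patch 1 ∪ Patch 2| = 24 − 4 = 20.00.

20.00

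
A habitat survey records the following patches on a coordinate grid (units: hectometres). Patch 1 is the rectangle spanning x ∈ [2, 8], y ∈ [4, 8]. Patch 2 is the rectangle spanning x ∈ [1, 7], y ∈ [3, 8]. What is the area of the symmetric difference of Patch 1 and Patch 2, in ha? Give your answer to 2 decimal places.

|Patch 1∩Patch 2|: x∈[2,7], y∈[4,8] → 5·4 = 20.
|Patch 1 △ Patch 2| = |Patch 1| + |Patch 2| − 2·|Patch 1∩Patch 2| = 24 + 30 − 40 = 14.00.

14.00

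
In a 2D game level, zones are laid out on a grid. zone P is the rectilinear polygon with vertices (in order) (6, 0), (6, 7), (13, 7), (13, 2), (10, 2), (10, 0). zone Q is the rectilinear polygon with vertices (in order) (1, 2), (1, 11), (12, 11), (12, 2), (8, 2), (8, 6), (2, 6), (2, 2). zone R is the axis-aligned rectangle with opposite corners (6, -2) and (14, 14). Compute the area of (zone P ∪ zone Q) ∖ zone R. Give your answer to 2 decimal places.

29.00

|zone P ∪ zone Q| = 96.
|(zone P ∪ zone Q) ∩ zone R| = 67.
|(zone P ∪ zone Q) ∖ zone R| = 96 − 67 = 29.00.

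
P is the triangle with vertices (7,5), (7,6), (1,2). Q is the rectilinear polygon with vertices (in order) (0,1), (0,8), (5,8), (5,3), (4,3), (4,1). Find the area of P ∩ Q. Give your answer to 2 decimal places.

1.33

The intersection is the polygon with vertices (1,2), (5,4.667), (5,4).
By the shoelace formula its area is 1.33.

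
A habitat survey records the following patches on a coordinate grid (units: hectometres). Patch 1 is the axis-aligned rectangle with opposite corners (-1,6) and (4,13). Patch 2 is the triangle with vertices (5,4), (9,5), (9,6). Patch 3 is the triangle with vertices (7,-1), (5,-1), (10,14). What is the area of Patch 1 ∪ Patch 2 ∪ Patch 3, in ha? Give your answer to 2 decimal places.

51.14

By inclusion–exclusion:
Individual areas: |Patch 1| = 35, |Patch 2| = 2, |Patch 3| = 15.
|Patch 1∩Patch 2| = 0.
|Patch 1∩Patch 3| = 0.
|Patch 2∩Patch 3| = 0.8612.
|Patch 1∩Patch 2∩Patch 3| = 0.
|Patch 1 ∪ Patch 2 ∪ Patch 3| = 52 − 0.8612 + 0 = 51.14.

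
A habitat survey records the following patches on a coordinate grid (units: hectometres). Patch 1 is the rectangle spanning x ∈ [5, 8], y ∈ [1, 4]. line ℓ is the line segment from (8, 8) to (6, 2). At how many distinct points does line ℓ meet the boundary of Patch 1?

1

The segment meets the boundary at (6.667,4).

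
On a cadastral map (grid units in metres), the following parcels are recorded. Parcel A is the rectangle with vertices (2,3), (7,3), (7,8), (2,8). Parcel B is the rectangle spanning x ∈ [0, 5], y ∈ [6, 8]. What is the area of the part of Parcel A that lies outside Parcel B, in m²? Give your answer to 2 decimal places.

|Parcel A∩Parcel B|: x∈[2,5], y∈[6,8] → 3·2 = 6.
|Parcel A| = 25.
|Parcel A ∖ Parcel B| = |Parcel A| − |Parcel A∩Parcel B| = 25 − 6 = 19.00.

19.00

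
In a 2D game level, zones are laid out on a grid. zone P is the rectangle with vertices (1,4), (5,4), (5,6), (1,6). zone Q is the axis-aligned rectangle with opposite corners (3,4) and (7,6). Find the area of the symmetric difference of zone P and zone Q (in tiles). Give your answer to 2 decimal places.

8.00

|zone P∩zone Q|: x∈[3,5], y∈[4,6] → 2·2 = 4.
|zone P △ zone Q| = |zone P| + |zone Q| − 2·|zone P∩zone Q| = 8 + 8 − 8 = 8.00.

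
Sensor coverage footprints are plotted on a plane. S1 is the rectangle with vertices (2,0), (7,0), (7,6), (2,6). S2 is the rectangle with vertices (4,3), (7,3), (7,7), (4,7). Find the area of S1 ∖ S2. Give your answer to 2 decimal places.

21.00

|S1∩S2|: x∈[4,7], y∈[3,6] → 3·3 = 9.
|S1| = 30.
|S1 ∖ S2| = |S1| − |S1∩S2| = 30 − 9 = 21.00.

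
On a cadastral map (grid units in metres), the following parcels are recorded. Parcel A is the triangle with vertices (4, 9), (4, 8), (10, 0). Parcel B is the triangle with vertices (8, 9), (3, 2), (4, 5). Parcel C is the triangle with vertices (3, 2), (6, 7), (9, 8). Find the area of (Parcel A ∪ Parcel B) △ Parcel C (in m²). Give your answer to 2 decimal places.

|Parcel A ∪ Parcel B| = 6.7353.
|(Parcel A ∪ Parcel B) ∩ Parcel C| = 1.8067.
|(Parcel A ∪ Parcel B) △ Parcel C| = 6.7353 + 6 − 3.6134 = 9.12.

9.12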